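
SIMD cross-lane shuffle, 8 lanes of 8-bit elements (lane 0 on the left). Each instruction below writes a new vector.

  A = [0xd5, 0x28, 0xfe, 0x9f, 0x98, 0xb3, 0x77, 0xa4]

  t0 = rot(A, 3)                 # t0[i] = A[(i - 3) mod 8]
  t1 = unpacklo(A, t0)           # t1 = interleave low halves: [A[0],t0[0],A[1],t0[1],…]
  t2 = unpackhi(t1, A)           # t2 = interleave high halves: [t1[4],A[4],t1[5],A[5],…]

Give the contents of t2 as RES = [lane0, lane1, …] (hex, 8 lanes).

→ t0 |b3|77|a4|d5|28|fe|9f|98|
→ t1 |d5|b3|28|77|fe|a4|9f|d5|
→ t2 |fe|98|a4|b3|9f|77|d5|a4|

RES = [0xfe, 0x98, 0xa4, 0xb3, 0x9f, 0x77, 0xd5, 0xa4]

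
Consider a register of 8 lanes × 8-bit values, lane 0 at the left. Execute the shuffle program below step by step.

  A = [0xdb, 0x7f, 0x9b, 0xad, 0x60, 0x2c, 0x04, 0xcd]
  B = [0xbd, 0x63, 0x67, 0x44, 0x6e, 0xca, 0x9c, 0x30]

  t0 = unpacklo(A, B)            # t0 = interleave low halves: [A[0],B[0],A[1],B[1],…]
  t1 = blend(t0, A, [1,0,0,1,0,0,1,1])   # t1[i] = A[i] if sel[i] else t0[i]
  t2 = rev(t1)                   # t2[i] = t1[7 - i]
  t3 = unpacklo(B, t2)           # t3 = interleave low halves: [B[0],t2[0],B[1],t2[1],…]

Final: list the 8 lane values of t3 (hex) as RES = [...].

RES = [0xbd, 0xcd, 0x63, 0x04, 0x67, 0x67, 0x44, 0x9b]

→ t0 |db|bd|7f|63|9b|67|ad|44|
→ t1 |db|bd|7f|ad|9b|67|04|cd|
→ t2 |cd|04|67|9b|ad|7f|bd|db|
→ t3 |bd|cd|63|04|67|67|44|9b|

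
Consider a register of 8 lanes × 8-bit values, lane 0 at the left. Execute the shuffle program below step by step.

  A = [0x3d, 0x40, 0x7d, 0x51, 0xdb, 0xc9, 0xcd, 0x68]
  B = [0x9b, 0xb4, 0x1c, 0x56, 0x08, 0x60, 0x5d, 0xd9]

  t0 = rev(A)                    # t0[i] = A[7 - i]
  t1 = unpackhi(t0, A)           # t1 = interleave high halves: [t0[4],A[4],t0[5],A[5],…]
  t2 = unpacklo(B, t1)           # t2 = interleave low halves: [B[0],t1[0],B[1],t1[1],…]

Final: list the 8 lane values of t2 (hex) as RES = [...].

RES = [ 0x9b  0x51  0xb4  0xdb  0x1c  0x7d  0x56  0xc9 ]

t0 = [0x68, 0xcd, 0xc9, 0xdb, 0x51, 0x7d, 0x40, 0x3d]
t1 = [0x51, 0xdb, 0x7d, 0xc9, 0x40, 0xcd, 0x3d, 0x68]
t2 = [0x9b, 0x51, 0xb4, 0xdb, 0x1c, 0x7d, 0x56, 0xc9]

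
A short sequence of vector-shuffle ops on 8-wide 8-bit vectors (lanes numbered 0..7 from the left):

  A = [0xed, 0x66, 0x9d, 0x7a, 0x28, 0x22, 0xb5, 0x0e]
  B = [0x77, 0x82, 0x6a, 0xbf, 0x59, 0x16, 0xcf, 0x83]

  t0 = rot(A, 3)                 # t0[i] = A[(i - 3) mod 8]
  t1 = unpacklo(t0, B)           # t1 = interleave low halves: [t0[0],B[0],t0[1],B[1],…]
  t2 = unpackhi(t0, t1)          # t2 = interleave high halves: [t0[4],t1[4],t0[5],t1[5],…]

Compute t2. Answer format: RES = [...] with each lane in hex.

RES = [0x66, 0x0e, 0x9d, 0x6a, 0x7a, 0xed, 0x28, 0xbf]

→ t0 |22|b5|0e|ed|66|9d|7a|28|
→ t1 |22|77|b5|82|0e|6a|ed|bf|
→ t2 |66|0e|9d|6a|7a|ed|28|bf|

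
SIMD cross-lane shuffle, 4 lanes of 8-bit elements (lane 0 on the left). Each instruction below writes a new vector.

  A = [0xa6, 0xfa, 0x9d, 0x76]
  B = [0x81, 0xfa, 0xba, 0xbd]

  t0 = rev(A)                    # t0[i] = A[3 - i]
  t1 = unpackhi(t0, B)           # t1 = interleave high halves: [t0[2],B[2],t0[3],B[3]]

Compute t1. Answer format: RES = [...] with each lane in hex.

RES = [0xfa, 0xba, 0xa6, 0xbd]

t0 = [0x76, 0x9d, 0xfa, 0xa6]
t1 = [0xfa, 0xba, 0xa6, 0xbd]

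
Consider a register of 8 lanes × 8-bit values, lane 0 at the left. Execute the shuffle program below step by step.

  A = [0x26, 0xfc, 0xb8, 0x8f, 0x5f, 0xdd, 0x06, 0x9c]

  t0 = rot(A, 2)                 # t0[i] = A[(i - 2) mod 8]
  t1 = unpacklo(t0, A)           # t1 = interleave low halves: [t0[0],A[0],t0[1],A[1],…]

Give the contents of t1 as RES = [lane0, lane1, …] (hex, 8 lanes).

RES = [0x06, 0x26, 0x9c, 0xfc, 0x26, 0xb8, 0xfc, 0x8f]

→ t0 |06|9c|26|fc|b8|8f|5f|dd|
→ t1 |06|26|9c|fc|26|b8|fc|8f|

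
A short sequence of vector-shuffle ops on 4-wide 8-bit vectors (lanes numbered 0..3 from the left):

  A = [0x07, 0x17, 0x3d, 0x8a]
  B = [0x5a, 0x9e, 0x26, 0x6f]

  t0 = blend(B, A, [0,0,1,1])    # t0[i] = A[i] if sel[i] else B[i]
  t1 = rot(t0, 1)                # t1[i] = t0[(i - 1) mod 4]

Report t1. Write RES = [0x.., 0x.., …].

RES = [0x8a, 0x5a, 0x9e, 0x3d]

t0 = [0x5a, 0x9e, 0x3d, 0x8a]
t1 = [0x8a, 0x5a, 0x9e, 0x3d]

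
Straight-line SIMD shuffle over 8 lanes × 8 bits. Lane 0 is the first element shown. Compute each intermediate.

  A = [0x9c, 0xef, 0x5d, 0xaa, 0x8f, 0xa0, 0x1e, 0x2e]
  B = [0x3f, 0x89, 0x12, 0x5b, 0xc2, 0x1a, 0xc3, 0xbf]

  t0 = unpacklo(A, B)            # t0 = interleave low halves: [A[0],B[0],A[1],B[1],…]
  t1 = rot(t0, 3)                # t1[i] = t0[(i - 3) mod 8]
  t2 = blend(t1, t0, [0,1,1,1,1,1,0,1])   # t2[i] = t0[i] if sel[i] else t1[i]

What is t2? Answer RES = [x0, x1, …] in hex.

RES = [0x12, 0x3f, 0xef, 0x89, 0x5d, 0x12, 0x89, 0x5b]

→ t0 |9c|3f|ef|89|5d|12|aa|5b|
→ t1 |12|aa|5b|9c|3f|ef|89|5d|
→ t2 |12|3f|ef|89|5d|12|89|5b|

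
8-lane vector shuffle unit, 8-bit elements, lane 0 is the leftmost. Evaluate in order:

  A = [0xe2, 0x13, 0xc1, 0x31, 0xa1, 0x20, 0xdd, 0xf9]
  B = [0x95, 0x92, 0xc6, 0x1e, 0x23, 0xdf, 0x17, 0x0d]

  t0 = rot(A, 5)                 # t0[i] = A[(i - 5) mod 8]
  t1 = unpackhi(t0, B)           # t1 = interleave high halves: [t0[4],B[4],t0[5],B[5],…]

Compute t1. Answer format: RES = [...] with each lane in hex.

RES = [0xf9, 0x23, 0xe2, 0xdf, 0x13, 0x17, 0xc1, 0x0d]

t0 = [0x31, 0xa1, 0x20, 0xdd, 0xf9, 0xe2, 0x13, 0xc1]
t1 = [0xf9, 0x23, 0xe2, 0xdf, 0x13, 0x17, 0xc1, 0x0d]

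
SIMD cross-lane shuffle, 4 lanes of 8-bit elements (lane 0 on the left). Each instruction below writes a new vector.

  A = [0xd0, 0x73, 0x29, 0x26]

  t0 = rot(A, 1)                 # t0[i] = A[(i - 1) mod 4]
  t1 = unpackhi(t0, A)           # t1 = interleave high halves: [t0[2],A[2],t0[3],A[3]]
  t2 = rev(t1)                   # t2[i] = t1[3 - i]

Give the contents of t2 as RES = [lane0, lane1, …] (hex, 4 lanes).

t0 = [0x26, 0xd0, 0x73, 0x29]
t1 = [0x73, 0x29, 0x29, 0x26]
t2 = [0x26, 0x29, 0x29, 0x73]

RES = [0x26, 0x29, 0x29, 0x73]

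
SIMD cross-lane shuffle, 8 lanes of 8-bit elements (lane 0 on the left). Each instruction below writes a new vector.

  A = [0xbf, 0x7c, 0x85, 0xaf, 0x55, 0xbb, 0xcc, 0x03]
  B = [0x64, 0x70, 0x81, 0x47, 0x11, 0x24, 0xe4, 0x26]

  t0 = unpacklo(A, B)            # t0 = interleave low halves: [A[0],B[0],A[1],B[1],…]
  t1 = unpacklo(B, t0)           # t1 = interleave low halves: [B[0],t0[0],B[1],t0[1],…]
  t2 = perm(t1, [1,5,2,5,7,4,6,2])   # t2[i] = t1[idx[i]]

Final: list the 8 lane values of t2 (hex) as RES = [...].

t0 = [0xbf, 0x64, 0x7c, 0x70, 0x85, 0x81, 0xaf, 0x47]
t1 = [0x64, 0xbf, 0x70, 0x64, 0x81, 0x7c, 0x47, 0x70]
t2 = [0xbf, 0x7c, 0x70, 0x7c, 0x70, 0x81, 0x47, 0x70]

RES = [0xbf, 0x7c, 0x70, 0x7c, 0x70, 0x81, 0x47, 0x70]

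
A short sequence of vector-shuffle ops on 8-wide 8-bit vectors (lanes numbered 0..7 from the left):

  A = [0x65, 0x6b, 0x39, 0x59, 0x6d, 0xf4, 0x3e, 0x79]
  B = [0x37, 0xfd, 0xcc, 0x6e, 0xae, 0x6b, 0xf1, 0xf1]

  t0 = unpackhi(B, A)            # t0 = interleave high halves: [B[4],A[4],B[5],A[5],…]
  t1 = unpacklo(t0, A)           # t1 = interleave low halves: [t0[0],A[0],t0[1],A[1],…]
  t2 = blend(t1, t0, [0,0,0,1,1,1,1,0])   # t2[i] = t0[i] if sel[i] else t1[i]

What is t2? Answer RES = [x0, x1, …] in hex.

RES = [ 0xae  0x65  0x6d  0xf4  0xf1  0x3e  0xf1  0x59 ]

t0 = [0xae, 0x6d, 0x6b, 0xf4, 0xf1, 0x3e, 0xf1, 0x79]
t1 = [0xae, 0x65, 0x6d, 0x6b, 0x6b, 0x39, 0xf4, 0x59]
t2 = [0xae, 0x65, 0x6d, 0xf4, 0xf1, 0x3e, 0xf1, 0x59]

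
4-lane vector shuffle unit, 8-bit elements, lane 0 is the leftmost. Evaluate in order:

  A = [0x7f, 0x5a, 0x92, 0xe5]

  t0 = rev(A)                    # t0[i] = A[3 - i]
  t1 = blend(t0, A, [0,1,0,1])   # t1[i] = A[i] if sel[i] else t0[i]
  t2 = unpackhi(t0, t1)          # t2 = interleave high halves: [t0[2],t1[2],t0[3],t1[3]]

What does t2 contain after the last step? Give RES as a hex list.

  t0: e5 92 5a 7f
  t1: e5 5a 5a e5
  t2: 5a 5a 7f e5

RES = [0x5a, 0x5a, 0x7f, 0xe5]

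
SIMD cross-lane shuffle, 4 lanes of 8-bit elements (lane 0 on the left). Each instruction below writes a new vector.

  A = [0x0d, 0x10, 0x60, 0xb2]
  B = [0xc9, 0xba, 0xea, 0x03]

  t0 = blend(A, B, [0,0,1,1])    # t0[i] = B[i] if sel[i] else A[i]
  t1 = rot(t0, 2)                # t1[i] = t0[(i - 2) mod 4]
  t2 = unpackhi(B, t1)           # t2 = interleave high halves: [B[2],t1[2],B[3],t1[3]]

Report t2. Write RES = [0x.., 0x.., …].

RES = [ 0xea  0x0d  0x03  0x10 ]

→ t0 |0d|10|ea|03|
→ t1 |ea|03|0d|10|
→ t2 |ea|0d|03|10|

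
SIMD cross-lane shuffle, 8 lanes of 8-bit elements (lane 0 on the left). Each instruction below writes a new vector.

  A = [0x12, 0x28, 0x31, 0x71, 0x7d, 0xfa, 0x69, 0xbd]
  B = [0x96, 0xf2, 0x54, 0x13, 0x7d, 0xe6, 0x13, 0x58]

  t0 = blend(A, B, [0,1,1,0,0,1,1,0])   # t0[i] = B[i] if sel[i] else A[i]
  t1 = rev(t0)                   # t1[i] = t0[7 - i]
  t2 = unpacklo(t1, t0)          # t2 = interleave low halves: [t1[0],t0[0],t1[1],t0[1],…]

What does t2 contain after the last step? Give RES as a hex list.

t0 = [0x12, 0xf2, 0x54, 0x71, 0x7d, 0xe6, 0x13, 0xbd]
t1 = [0xbd, 0x13, 0xe6, 0x7d, 0x71, 0x54, 0xf2, 0x12]
t2 = [0xbd, 0x12, 0x13, 0xf2, 0xe6, 0x54, 0x7d, 0x71]

RES = [ 0xbd  0x12  0x13  0xf2  0xe6  0x54  0x7d  0x71 ]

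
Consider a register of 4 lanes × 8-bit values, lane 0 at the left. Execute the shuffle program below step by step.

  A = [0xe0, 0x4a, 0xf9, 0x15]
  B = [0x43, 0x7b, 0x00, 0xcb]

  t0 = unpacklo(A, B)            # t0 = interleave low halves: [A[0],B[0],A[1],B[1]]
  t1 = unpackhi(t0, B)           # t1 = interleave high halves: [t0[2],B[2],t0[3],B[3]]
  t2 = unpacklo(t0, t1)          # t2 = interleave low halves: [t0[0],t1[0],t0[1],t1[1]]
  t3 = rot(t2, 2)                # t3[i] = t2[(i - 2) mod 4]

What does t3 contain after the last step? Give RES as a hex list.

RES = [0x43, 0x00, 0xe0, 0x4a]

t0 = [0xe0, 0x43, 0x4a, 0x7b]
t1 = [0x4a, 0x00, 0x7b, 0xcb]
t2 = [0xe0, 0x4a, 0x43, 0x00]
t3 = [0x43, 0x00, 0xe0, 0x4a]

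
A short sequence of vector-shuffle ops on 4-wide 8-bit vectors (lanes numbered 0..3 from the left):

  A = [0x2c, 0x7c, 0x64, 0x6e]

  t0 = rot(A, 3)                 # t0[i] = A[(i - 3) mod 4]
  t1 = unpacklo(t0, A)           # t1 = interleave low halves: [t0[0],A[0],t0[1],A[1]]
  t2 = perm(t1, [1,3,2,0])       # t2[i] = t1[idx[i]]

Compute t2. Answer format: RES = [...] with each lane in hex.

RES = [ 0x2c  0x7c  0x64  0x7c ]

→ t0 |7c|64|6e|2c|
→ t1 |7c|2c|64|7c|
→ t2 |2c|7c|64|7c|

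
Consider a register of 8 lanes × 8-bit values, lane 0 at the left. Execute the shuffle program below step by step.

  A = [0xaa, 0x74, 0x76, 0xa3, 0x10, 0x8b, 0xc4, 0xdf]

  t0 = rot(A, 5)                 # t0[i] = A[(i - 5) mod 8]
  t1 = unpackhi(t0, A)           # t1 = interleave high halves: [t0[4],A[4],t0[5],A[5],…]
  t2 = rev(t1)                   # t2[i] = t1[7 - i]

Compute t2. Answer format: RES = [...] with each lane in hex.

RES = [0xdf, 0x76, 0xc4, 0x74, 0x8b, 0xaa, 0x10, 0xdf]

  t0: a3 10 8b c4 df aa 74 76
  t1: df 10 aa 8b 74 c4 76 df
  t2: df 76 c4 74 8b aa 10 df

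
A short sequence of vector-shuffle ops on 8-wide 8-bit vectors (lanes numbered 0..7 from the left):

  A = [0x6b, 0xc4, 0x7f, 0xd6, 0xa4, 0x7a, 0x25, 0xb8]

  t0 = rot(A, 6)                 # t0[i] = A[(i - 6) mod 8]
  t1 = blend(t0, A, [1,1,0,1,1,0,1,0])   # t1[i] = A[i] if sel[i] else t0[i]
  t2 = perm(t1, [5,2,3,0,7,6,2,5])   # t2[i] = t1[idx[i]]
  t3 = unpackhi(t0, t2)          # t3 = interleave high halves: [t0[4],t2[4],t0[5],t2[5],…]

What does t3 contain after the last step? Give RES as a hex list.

  t0: 7f d6 a4 7a 25 b8 6b c4
  t1: 6b c4 a4 d6 a4 b8 25 c4
  t2: b8 a4 d6 6b c4 25 a4 b8
  t3: 25 c4 b8 25 6b a4 c4 b8

RES = [0x25, 0xc4, 0xb8, 0x25, 0x6b, 0xa4, 0xc4, 0xb8]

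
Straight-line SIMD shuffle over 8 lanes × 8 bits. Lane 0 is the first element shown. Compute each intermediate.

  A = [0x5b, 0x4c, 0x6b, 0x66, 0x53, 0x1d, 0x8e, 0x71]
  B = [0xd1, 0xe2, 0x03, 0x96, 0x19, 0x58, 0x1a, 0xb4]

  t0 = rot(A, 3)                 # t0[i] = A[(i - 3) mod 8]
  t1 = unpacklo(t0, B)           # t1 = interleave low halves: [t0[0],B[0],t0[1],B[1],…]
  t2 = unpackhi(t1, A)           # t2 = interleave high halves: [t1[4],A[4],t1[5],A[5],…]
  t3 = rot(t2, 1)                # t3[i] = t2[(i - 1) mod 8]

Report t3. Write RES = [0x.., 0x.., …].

RES = [0x71, 0x71, 0x53, 0x03, 0x1d, 0x5b, 0x8e, 0x96]

→ t0 |1d|8e|71|5b|4c|6b|66|53|
→ t1 |1d|d1|8e|e2|71|03|5b|96|
→ t2 |71|53|03|1d|5b|8e|96|71|
→ t3 |71|71|53|03|1d|5b|8e|96|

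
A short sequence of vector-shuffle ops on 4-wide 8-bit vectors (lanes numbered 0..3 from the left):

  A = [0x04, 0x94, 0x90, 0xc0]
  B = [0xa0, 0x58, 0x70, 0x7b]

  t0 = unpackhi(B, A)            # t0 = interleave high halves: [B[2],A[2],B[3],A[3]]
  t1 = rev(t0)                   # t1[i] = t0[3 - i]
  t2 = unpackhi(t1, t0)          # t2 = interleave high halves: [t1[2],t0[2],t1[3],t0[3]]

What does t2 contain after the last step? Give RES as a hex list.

  t0: 70 90 7b c0
  t1: c0 7b 90 70
  t2: 90 7b 70 c0

RES = [0x90, 0x7b, 0x70, 0xc0]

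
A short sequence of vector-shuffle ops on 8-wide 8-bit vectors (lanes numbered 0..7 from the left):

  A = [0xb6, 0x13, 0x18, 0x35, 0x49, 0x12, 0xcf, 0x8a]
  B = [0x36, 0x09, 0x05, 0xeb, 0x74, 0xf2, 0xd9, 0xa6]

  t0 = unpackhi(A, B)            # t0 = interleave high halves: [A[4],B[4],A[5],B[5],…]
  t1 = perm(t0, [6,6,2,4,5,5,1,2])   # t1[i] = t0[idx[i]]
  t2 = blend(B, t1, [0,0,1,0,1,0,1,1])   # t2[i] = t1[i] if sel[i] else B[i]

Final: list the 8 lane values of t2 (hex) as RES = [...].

t0 = [0x49, 0x74, 0x12, 0xf2, 0xcf, 0xd9, 0x8a, 0xa6]
t1 = [0x8a, 0x8a, 0x12, 0xcf, 0xd9, 0xd9, 0x74, 0x12]
t2 = [0x36, 0x09, 0x12, 0xeb, 0xd9, 0xf2, 0x74, 0x12]

RES = [ 0x36  0x09  0x12  0xeb  0xd9  0xf2  0x74  0x12 ]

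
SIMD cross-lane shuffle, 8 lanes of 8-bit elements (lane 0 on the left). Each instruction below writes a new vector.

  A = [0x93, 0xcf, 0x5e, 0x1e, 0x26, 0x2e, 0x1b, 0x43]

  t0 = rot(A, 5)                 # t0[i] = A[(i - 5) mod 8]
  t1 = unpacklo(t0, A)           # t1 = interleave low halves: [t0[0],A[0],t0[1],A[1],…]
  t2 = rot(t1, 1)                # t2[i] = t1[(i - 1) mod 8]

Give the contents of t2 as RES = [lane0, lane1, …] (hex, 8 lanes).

RES = [0x1e, 0x1e, 0x93, 0x26, 0xcf, 0x2e, 0x5e, 0x1b]

t0 = [0x1e, 0x26, 0x2e, 0x1b, 0x43, 0x93, 0xcf, 0x5e]
t1 = [0x1e, 0x93, 0x26, 0xcf, 0x2e, 0x5e, 0x1b, 0x1e]
t2 = [0x1e, 0x1e, 0x93, 0x26, 0xcf, 0x2e, 0x5e, 0x1b]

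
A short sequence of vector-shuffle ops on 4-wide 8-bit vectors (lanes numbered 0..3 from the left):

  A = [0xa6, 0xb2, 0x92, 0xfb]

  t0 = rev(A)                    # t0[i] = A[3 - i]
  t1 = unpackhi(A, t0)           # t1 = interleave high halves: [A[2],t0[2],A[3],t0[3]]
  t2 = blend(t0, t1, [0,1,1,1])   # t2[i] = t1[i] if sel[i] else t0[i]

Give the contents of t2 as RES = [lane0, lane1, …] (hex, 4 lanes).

  t0: fb 92 b2 a6
  t1: 92 b2 fb a6
  t2: fb b2 fb a6

RES = [0xfb, 0xb2, 0xfb, 0xa6]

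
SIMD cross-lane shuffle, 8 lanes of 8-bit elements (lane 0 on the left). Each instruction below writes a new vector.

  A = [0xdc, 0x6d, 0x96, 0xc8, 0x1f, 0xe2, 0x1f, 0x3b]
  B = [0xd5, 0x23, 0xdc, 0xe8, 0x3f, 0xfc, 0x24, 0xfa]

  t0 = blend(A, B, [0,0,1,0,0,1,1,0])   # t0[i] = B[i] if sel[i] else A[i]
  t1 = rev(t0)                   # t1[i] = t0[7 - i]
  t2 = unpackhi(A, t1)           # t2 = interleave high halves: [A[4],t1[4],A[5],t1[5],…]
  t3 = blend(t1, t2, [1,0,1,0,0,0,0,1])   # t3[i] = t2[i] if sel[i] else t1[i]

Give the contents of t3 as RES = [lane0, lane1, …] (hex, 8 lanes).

RES = [0x1f, 0x24, 0xe2, 0x1f, 0xc8, 0xdc, 0x6d, 0xdc]

t0 = [0xdc, 0x6d, 0xdc, 0xc8, 0x1f, 0xfc, 0x24, 0x3b]
t1 = [0x3b, 0x24, 0xfc, 0x1f, 0xc8, 0xdc, 0x6d, 0xdc]
t2 = [0x1f, 0xc8, 0xe2, 0xdc, 0x1f, 0x6d, 0x3b, 0xdc]
t3 = [0x1f, 0x24, 0xe2, 0x1f, 0xc8, 0xdc, 0x6d, 0xdc]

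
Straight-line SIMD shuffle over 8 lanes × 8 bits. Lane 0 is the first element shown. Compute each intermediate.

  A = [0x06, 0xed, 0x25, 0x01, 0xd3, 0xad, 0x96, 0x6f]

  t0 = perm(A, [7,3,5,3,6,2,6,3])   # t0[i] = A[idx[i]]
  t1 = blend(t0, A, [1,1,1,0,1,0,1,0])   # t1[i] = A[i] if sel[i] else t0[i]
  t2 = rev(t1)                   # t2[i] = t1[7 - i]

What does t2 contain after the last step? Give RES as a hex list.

RES = [ 0x01  0x96  0x25  0xd3  0x01  0x25  0xed  0x06 ]

t0 = [0x6f, 0x01, 0xad, 0x01, 0x96, 0x25, 0x96, 0x01]
t1 = [0x06, 0xed, 0x25, 0x01, 0xd3, 0x25, 0x96, 0x01]
t2 = [0x01, 0x96, 0x25, 0xd3, 0x01, 0x25, 0xed, 0x06]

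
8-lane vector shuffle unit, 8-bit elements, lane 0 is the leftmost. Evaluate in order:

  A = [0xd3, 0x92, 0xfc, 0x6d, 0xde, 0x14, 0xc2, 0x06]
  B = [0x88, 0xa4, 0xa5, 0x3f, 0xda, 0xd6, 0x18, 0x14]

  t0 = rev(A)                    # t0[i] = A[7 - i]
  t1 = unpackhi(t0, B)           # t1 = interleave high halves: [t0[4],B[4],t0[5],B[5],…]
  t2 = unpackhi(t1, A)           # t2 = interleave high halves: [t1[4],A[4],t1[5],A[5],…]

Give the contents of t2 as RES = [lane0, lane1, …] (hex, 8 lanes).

→ t0 |06|c2|14|de|6d|fc|92|d3|
→ t1 |6d|da|fc|d6|92|18|d3|14|
→ t2 |92|de|18|14|d3|c2|14|06|

RES = [ 0x92  0xde  0x18  0x14  0xd3  0xc2  0x14  0x06 ]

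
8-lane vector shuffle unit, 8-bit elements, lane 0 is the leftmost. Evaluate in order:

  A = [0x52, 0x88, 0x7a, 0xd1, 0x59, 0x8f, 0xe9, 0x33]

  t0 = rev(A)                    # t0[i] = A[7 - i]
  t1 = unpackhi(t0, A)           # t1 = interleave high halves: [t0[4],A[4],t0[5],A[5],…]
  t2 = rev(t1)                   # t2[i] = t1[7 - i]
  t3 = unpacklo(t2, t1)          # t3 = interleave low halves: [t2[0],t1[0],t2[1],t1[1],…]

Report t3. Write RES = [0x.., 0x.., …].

RES = [0x33, 0xd1, 0x52, 0x59, 0xe9, 0x7a, 0x88, 0x8f]

t0 = [0x33, 0xe9, 0x8f, 0x59, 0xd1, 0x7a, 0x88, 0x52]
t1 = [0xd1, 0x59, 0x7a, 0x8f, 0x88, 0xe9, 0x52, 0x33]
t2 = [0x33, 0x52, 0xe9, 0x88, 0x8f, 0x7a, 0x59, 0xd1]
t3 = [0x33, 0xd1, 0x52, 0x59, 0xe9, 0x7a, 0x88, 0x8f]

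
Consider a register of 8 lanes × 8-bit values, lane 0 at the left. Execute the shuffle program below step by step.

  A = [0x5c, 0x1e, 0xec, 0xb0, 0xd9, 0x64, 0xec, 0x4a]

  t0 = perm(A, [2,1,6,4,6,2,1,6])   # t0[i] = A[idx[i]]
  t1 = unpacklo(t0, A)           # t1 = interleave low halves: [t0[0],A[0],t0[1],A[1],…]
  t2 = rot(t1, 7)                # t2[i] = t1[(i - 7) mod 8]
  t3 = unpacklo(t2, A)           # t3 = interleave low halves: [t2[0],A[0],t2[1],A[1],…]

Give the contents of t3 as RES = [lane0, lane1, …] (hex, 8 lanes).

RES = [0x5c, 0x5c, 0x1e, 0x1e, 0x1e, 0xec, 0xec, 0xb0]

→ t0 |ec|1e|ec|d9|ec|ec|1e|ec|
→ t1 |ec|5c|1e|1e|ec|ec|d9|b0|
→ t2 |5c|1e|1e|ec|ec|d9|b0|ec|
→ t3 |5c|5c|1e|1e|1e|ec|ec|b0|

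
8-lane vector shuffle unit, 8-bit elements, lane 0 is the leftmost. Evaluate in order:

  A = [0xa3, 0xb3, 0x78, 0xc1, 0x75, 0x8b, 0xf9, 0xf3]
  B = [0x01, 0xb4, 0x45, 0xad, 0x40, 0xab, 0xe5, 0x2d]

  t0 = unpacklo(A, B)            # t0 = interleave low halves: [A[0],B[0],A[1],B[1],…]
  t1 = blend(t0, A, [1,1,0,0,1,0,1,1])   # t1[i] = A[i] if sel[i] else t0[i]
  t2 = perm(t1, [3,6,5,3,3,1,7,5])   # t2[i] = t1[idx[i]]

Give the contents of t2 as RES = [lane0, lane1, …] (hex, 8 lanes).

→ t0 |a3|01|b3|b4|78|45|c1|ad|
→ t1 |a3|b3|b3|b4|75|45|f9|f3|
→ t2 |b4|f9|45|b4|b4|b3|f3|45|

RES = [0xb4, 0xf9, 0x45, 0xb4, 0xb4, 0xb3, 0xf3, 0x45]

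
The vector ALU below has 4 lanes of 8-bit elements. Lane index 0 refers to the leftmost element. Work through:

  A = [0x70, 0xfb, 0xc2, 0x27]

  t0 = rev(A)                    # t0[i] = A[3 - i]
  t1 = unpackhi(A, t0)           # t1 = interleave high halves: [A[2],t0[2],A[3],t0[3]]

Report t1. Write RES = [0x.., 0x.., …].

→ t0 |27|c2|fb|70|
→ t1 |c2|fb|27|70|

RES = [ 0xc2  0xfb  0x27  0x70 ]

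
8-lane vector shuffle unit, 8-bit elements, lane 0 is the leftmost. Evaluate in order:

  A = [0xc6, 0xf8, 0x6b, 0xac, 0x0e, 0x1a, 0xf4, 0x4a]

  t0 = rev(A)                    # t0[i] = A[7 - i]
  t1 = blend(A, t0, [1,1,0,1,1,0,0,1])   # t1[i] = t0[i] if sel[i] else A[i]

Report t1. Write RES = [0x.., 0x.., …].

RES = [0x4a, 0xf4, 0x6b, 0x0e, 0xac, 0x1a, 0xf4, 0xc6]

t0 = [0x4a, 0xf4, 0x1a, 0x0e, 0xac, 0x6b, 0xf8, 0xc6]
t1 = [0x4a, 0xf4, 0x6b, 0x0e, 0xac, 0x1a, 0xf4, 0xc6]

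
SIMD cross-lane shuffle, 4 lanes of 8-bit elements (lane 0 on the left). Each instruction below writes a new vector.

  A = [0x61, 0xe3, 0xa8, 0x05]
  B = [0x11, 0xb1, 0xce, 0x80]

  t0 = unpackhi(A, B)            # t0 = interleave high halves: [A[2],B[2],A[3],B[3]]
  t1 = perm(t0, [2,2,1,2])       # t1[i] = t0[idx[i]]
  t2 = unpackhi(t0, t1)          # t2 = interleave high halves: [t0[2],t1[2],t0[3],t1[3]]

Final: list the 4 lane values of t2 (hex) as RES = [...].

→ t0 |a8|ce|05|80|
→ t1 |05|05|ce|05|
→ t2 |05|ce|80|05|

RES = [ 0x05  0xce  0x80  0x05 ]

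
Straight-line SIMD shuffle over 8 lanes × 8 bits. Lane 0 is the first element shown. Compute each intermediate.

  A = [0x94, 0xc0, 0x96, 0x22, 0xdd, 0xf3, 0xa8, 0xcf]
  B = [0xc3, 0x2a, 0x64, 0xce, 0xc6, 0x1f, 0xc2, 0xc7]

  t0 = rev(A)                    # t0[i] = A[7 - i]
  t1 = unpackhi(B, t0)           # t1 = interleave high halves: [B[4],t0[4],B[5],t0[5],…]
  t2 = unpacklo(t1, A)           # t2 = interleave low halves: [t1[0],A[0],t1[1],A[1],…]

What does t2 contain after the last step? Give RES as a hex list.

  t0: cf a8 f3 dd 22 96 c0 94
  t1: c6 22 1f 96 c2 c0 c7 94
  t2: c6 94 22 c0 1f 96 96 22

RES = [0xc6, 0x94, 0x22, 0xc0, 0x1f, 0x96, 0x96, 0x22]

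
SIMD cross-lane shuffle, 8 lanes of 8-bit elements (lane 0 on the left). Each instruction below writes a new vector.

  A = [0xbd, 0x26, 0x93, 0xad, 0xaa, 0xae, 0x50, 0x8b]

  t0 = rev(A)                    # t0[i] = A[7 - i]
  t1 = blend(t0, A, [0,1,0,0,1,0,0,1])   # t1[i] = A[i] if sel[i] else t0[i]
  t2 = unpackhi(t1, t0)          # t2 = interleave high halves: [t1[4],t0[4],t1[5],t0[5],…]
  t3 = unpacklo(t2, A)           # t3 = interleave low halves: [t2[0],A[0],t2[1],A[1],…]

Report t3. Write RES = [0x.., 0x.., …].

  t0: 8b 50 ae aa ad 93 26 bd
  t1: 8b 26 ae aa aa 93 26 8b
  t2: aa ad 93 93 26 26 8b bd
  t3: aa bd ad 26 93 93 93 ad

RES = [0xaa, 0xbd, 0xad, 0x26, 0x93, 0x93, 0x93, 0xad]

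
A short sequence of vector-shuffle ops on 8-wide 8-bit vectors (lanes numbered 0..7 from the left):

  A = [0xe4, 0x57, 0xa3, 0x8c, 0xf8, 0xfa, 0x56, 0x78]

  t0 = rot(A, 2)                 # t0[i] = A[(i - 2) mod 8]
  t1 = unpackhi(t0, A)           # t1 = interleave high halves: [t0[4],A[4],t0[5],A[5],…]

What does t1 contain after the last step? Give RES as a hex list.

t0 = [0x56, 0x78, 0xe4, 0x57, 0xa3, 0x8c, 0xf8, 0xfa]
t1 = [0xa3, 0xf8, 0x8c, 0xfa, 0xf8, 0x56, 0xfa, 0x78]

RES = [0xa3, 0xf8, 0x8c, 0xfa, 0xf8, 0x56, 0xfa, 0x78]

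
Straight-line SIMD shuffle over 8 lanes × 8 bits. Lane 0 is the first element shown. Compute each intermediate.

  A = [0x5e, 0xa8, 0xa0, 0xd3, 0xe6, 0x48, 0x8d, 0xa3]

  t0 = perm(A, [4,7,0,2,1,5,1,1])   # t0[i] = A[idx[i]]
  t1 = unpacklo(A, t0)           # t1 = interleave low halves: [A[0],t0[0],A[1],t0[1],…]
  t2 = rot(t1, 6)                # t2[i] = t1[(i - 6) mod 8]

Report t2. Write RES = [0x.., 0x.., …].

  t0: e6 a3 5e a0 a8 48 a8 a8
  t1: 5e e6 a8 a3 a0 5e d3 a0
  t2: a8 a3 a0 5e d3 a0 5e e6

RES = [ 0xa8  0xa3  0xa0  0x5e  0xd3  0xa0  0x5e  0xe6 ]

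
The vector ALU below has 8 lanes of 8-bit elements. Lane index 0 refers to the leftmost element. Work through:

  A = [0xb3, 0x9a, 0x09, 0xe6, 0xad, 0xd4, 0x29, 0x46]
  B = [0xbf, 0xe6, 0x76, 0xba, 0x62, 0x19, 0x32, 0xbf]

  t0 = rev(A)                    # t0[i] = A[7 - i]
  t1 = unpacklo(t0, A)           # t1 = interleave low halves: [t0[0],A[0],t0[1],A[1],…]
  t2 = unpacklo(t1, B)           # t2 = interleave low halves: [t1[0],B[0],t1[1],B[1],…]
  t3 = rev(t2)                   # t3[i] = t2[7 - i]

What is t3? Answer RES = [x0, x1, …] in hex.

→ t0 |46|29|d4|ad|e6|09|9a|b3|
→ t1 |46|b3|29|9a|d4|09|ad|e6|
→ t2 |46|bf|b3|e6|29|76|9a|ba|
→ t3 |ba|9a|76|29|e6|b3|bf|46|

RES = [ 0xba  0x9a  0x76  0x29  0xe6  0xb3  0xbf  0x46 ]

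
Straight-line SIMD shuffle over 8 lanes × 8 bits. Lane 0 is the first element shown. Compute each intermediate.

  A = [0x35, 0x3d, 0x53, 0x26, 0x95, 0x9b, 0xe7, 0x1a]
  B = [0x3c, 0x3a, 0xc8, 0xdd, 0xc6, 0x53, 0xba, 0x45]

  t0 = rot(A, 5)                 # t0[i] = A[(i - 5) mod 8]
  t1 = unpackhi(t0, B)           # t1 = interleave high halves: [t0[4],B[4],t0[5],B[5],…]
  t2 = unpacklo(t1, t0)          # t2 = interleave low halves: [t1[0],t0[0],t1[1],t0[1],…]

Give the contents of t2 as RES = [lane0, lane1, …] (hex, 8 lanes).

RES = [0x1a, 0x26, 0xc6, 0x95, 0x35, 0x9b, 0x53, 0xe7]

t0 = [0x26, 0x95, 0x9b, 0xe7, 0x1a, 0x35, 0x3d, 0x53]
t1 = [0x1a, 0xc6, 0x35, 0x53, 0x3d, 0xba, 0x53, 0x45]
t2 = [0x1a, 0x26, 0xc6, 0x95, 0x35, 0x9b, 0x53, 0xe7]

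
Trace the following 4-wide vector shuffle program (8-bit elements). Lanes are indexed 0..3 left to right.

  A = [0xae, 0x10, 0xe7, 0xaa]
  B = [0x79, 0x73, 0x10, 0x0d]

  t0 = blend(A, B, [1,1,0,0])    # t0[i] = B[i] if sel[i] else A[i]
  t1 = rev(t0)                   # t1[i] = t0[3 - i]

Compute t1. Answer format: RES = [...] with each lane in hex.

→ t0 |79|73|e7|aa|
→ t1 |aa|e7|73|79|

RES = [0xaa, 0xe7, 0x73, 0x79]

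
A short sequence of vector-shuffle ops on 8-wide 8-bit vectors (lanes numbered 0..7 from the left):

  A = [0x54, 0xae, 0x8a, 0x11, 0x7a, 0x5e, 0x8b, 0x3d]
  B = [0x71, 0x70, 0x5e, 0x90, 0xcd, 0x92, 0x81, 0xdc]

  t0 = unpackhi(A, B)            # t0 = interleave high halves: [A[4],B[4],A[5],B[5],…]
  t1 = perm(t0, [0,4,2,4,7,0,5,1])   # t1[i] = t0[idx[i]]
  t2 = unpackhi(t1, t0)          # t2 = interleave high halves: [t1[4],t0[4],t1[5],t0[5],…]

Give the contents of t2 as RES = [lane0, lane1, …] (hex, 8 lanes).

→ t0 |7a|cd|5e|92|8b|81|3d|dc|
→ t1 |7a|8b|5e|8b|dc|7a|81|cd|
→ t2 |dc|8b|7a|81|81|3d|cd|dc|

RES = [ 0xdc  0x8b  0x7a  0x81  0x81  0x3d  0xcd  0xdc ]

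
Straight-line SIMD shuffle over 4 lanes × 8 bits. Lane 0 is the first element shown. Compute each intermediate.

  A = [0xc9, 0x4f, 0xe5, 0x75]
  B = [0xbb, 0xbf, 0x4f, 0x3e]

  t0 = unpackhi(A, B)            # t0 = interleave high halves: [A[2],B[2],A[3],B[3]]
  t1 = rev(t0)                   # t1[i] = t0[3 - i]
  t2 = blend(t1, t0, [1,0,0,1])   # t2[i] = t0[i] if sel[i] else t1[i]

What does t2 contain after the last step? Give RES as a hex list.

RES = [ 0xe5  0x75  0x4f  0x3e ]

→ t0 |e5|4f|75|3e|
→ t1 |3e|75|4f|e5|
→ t2 |e5|75|4f|3e|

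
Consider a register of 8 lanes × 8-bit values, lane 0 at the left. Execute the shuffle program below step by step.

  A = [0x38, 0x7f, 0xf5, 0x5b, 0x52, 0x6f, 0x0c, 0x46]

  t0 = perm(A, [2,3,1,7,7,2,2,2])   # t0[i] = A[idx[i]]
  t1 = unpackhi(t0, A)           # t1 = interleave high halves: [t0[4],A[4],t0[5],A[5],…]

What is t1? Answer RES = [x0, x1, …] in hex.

  t0: f5 5b 7f 46 46 f5 f5 f5
  t1: 46 52 f5 6f f5 0c f5 46

RES = [0x46, 0x52, 0xf5, 0x6f, 0xf5, 0x0c, 0xf5, 0x46]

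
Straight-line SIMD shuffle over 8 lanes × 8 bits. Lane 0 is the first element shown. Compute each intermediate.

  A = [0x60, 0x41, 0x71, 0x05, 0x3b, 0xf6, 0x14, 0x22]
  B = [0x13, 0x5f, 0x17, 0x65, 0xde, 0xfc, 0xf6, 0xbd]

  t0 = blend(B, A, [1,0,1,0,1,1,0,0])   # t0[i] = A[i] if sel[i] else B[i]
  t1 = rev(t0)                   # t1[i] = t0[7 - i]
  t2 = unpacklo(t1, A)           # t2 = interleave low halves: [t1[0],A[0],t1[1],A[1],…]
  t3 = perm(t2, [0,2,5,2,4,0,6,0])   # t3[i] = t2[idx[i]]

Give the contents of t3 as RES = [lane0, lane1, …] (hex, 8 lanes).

  t0: 60 5f 71 65 3b f6 f6 bd
  t1: bd f6 f6 3b 65 71 5f 60
  t2: bd 60 f6 41 f6 71 3b 05
  t3: bd f6 71 f6 f6 bd 3b bd

RES = [0xbd, 0xf6, 0x71, 0xf6, 0xf6, 0xbd, 0x3b, 0xbd]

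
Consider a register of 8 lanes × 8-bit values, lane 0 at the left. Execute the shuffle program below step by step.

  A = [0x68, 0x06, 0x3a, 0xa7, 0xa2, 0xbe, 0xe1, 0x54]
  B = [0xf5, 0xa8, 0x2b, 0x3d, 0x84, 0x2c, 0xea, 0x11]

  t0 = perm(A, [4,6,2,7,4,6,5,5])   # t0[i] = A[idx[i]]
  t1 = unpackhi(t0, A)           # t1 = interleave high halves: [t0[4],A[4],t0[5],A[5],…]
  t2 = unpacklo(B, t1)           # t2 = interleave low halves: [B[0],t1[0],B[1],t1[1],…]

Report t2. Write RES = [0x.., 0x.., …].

RES = [ 0xf5  0xa2  0xa8  0xa2  0x2b  0xe1  0x3d  0xbe ]

  t0: a2 e1 3a 54 a2 e1 be be
  t1: a2 a2 e1 be be e1 be 54
  t2: f5 a2 a8 a2 2b e1 3d be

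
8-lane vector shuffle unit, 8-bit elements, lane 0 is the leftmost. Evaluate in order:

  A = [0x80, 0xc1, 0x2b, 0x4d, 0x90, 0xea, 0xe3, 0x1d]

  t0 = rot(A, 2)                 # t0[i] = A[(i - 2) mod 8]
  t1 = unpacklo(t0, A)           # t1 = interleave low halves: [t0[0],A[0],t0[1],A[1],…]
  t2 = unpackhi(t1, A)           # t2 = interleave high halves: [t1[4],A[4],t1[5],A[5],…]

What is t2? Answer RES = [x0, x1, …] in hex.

→ t0 |e3|1d|80|c1|2b|4d|90|ea|
→ t1 |e3|80|1d|c1|80|2b|c1|4d|
→ t2 |80|90|2b|ea|c1|e3|4d|1d|

RES = [ 0x80  0x90  0x2b  0xea  0xc1  0xe3  0x4d  0x1d ]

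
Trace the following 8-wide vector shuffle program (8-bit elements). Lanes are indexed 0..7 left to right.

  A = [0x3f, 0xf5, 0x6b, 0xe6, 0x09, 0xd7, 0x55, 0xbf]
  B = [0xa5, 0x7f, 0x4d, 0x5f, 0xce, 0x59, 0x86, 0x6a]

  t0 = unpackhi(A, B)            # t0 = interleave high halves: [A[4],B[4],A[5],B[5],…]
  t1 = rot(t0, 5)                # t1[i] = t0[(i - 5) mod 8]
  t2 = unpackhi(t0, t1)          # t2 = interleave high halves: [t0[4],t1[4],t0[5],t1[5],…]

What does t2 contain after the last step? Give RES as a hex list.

→ t0 |09|ce|d7|59|55|86|bf|6a|
→ t1 |59|55|86|bf|6a|09|ce|d7|
→ t2 |55|6a|86|09|bf|ce|6a|d7|

RES = [ 0x55  0x6a  0x86  0x09  0xbf  0xce  0x6a  0xd7 ]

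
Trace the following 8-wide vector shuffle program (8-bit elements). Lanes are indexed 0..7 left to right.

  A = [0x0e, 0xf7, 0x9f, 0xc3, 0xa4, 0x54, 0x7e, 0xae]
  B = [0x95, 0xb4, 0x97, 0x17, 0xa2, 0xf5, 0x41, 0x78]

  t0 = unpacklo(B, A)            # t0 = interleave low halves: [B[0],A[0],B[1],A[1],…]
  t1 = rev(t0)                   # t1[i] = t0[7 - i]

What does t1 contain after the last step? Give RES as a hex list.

  t0: 95 0e b4 f7 97 9f 17 c3
  t1: c3 17 9f 97 f7 b4 0e 95

RES = [0xc3, 0x17, 0x9f, 0x97, 0xf7, 0xb4, 0x0e, 0x95]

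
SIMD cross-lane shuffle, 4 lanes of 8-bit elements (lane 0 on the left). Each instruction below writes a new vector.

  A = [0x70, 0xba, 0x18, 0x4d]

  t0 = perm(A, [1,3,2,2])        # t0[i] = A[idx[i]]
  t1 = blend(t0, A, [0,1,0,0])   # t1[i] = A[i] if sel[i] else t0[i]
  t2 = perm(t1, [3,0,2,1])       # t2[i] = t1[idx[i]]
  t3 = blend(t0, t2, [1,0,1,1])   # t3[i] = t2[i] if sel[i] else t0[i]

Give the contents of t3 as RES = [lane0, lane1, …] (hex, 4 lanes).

RES = [0x18, 0x4d, 0x18, 0xba]

t0 = [0xba, 0x4d, 0x18, 0x18]
t1 = [0xba, 0xba, 0x18, 0x18]
t2 = [0x18, 0xba, 0x18, 0xba]
t3 = [0x18, 0x4d, 0x18, 0xba]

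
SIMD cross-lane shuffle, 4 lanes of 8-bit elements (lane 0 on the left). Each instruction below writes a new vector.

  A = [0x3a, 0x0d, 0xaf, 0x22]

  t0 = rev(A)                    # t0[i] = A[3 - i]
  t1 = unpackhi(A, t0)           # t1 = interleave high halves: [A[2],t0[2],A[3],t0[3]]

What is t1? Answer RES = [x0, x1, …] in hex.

RES = [ 0xaf  0x0d  0x22  0x3a ]

  t0: 22 af 0d 3a
  t1: af 0d 22 3a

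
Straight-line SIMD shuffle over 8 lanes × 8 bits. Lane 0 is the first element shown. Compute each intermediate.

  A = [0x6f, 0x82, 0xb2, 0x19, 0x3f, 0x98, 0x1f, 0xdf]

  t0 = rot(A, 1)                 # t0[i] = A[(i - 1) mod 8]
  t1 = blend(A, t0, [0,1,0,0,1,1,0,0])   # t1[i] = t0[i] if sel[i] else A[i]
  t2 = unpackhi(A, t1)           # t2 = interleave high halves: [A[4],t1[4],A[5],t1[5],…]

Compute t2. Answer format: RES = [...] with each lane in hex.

RES = [ 0x3f  0x19  0x98  0x3f  0x1f  0x1f  0xdf  0xdf ]

  t0: df 6f 82 b2 19 3f 98 1f
  t1: 6f 6f b2 19 19 3f 1f df
  t2: 3f 19 98 3f 1f 1f df df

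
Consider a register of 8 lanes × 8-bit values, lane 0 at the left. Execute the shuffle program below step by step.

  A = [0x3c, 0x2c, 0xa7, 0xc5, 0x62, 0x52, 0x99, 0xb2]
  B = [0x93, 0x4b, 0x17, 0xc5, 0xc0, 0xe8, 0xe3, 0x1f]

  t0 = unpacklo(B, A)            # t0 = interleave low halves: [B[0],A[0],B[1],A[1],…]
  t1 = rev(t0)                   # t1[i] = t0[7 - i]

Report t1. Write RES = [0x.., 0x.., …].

  t0: 93 3c 4b 2c 17 a7 c5 c5
  t1: c5 c5 a7 17 2c 4b 3c 93

RES = [0xc5, 0xc5, 0xa7, 0x17, 0x2c, 0x4b, 0x3c, 0x93]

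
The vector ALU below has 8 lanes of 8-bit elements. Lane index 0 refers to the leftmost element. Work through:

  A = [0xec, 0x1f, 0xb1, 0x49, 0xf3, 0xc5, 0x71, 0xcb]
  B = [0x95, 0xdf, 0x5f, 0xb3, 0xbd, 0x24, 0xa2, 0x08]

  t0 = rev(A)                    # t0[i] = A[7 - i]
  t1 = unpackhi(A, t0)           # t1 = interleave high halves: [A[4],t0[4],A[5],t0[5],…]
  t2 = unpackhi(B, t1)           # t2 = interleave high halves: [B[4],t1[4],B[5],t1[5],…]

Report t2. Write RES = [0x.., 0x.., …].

RES = [0xbd, 0x71, 0x24, 0x1f, 0xa2, 0xcb, 0x08, 0xec]

→ t0 |cb|71|c5|f3|49|b1|1f|ec|
→ t1 |f3|49|c5|b1|71|1f|cb|ec|
→ t2 |bd|71|24|1f|a2|cb|08|ec|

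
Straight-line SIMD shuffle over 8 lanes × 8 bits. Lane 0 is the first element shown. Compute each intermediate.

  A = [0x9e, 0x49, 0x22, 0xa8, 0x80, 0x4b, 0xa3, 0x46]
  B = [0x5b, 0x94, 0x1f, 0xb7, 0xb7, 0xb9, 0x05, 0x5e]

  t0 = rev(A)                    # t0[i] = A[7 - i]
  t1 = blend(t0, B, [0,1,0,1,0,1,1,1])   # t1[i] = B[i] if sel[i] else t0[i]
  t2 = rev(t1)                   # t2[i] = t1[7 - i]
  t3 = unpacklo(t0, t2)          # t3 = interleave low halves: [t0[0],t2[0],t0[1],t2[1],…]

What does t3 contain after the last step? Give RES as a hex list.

→ t0 |46|a3|4b|80|a8|22|49|9e|
→ t1 |46|94|4b|b7|a8|b9|05|5e|
→ t2 |5e|05|b9|a8|b7|4b|94|46|
→ t3 |46|5e|a3|05|4b|b9|80|a8|

RES = [ 0x46  0x5e  0xa3  0x05  0x4b  0xb9  0x80  0xa8 ]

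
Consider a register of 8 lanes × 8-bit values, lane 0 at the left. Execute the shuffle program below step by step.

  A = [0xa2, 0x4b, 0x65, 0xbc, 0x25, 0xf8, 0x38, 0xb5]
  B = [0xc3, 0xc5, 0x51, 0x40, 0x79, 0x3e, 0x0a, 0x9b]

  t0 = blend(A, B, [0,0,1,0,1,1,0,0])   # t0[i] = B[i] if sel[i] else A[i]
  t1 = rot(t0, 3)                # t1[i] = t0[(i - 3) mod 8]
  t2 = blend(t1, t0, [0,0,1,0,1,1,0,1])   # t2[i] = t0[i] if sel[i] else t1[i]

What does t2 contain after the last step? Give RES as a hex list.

RES = [0x3e, 0x38, 0x51, 0xa2, 0x79, 0x3e, 0xbc, 0xb5]

→ t0 |a2|4b|51|bc|79|3e|38|b5|
→ t1 |3e|38|b5|a2|4b|51|bc|79|
→ t2 |3e|38|51|a2|79|3e|bc|b5|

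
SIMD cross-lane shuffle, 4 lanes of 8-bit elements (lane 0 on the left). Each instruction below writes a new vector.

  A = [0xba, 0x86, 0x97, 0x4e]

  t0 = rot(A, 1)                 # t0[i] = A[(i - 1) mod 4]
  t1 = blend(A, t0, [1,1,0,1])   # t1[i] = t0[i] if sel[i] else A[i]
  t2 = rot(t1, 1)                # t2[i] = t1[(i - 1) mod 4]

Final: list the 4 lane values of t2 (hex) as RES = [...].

→ t0 |4e|ba|86|97|
→ t1 |4e|ba|97|97|
→ t2 |97|4e|ba|97|

RES = [ 0x97  0x4e  0xba  0x97 ]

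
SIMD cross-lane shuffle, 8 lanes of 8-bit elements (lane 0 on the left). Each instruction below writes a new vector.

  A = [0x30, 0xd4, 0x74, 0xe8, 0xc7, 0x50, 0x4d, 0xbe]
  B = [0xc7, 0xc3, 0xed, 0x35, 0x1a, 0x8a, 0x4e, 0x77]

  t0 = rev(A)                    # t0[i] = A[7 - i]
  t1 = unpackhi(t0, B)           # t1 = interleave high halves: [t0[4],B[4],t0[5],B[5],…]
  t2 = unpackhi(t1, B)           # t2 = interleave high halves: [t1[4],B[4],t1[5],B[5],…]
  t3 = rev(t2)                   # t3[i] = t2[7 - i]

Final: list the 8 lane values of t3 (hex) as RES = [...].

RES = [0x77, 0x77, 0x4e, 0x30, 0x8a, 0x4e, 0x1a, 0xd4]

  t0: be 4d 50 c7 e8 74 d4 30
  t1: e8 1a 74 8a d4 4e 30 77
  t2: d4 1a 4e 8a 30 4e 77 77
  t3: 77 77 4e 30 8a 4e 1a d4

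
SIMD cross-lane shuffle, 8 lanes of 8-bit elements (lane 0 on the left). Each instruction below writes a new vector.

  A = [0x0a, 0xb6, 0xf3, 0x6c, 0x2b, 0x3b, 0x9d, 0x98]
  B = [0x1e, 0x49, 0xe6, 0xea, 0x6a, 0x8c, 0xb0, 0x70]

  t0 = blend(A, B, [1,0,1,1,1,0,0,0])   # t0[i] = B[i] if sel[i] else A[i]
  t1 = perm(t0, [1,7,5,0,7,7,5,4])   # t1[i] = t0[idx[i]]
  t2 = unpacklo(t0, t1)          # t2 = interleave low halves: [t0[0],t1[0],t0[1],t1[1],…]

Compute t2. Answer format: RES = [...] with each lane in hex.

RES = [ 0x1e  0xb6  0xb6  0x98  0xe6  0x3b  0xea  0x1e ]

→ t0 |1e|b6|e6|ea|6a|3b|9d|98|
→ t1 |b6|98|3b|1e|98|98|3b|6a|
→ t2 |1e|b6|b6|98|e6|3b|ea|1e|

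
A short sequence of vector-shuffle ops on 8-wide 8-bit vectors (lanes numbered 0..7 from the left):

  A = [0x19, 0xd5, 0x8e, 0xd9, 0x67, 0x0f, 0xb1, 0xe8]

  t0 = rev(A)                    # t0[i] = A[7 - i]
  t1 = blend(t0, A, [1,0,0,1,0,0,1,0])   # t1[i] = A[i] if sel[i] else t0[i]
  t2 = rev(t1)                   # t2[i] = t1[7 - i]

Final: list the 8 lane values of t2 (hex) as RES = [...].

  t0: e8 b1 0f 67 d9 8e d5 19
  t1: 19 b1 0f d9 d9 8e b1 19
  t2: 19 b1 8e d9 d9 0f b1 19

RES = [ 0x19  0xb1  0x8e  0xd9  0xd9  0x0f  0xb1  0x19 ]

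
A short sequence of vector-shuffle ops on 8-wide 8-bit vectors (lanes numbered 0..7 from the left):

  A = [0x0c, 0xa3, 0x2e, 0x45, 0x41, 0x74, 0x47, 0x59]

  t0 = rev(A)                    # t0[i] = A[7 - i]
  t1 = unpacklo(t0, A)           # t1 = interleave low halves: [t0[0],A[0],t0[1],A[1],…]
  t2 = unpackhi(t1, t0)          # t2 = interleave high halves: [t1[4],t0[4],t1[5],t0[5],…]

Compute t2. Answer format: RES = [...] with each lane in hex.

→ t0 |59|47|74|41|45|2e|a3|0c|
→ t1 |59|0c|47|a3|74|2e|41|45|
→ t2 |74|45|2e|2e|41|a3|45|0c|

RES = [0x74, 0x45, 0x2e, 0x2e, 0x41, 0xa3, 0x45, 0x0c]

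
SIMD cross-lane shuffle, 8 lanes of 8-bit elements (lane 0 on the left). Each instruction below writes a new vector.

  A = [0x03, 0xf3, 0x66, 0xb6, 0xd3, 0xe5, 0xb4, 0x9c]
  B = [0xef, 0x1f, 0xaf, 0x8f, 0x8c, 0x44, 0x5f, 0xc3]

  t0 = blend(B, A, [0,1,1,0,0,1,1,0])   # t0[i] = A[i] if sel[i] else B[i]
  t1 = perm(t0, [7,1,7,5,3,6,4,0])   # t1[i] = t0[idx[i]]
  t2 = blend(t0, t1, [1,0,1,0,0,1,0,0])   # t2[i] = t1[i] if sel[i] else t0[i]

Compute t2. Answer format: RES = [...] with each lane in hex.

→ t0 |ef|f3|66|8f|8c|e5|b4|c3|
→ t1 |c3|f3|c3|e5|8f|b4|8c|ef|
→ t2 |c3|f3|c3|8f|8c|b4|b4|c3|

RES = [0xc3, 0xf3, 0xc3, 0x8f, 0x8c, 0xb4, 0xb4, 0xc3]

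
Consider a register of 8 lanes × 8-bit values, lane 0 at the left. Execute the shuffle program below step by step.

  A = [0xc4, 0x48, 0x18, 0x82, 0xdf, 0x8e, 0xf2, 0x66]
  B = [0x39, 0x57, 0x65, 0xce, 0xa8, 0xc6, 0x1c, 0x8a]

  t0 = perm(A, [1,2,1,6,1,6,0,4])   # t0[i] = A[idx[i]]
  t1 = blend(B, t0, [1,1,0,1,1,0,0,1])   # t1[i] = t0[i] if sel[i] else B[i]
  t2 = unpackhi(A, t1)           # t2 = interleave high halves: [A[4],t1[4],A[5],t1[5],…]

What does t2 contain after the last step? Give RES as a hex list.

  t0: 48 18 48 f2 48 f2 c4 df
  t1: 48 18 65 f2 48 c6 1c df
  t2: df 48 8e c6 f2 1c 66 df

RES = [0xdf, 0x48, 0x8e, 0xc6, 0xf2, 0x1c, 0x66, 0xdf]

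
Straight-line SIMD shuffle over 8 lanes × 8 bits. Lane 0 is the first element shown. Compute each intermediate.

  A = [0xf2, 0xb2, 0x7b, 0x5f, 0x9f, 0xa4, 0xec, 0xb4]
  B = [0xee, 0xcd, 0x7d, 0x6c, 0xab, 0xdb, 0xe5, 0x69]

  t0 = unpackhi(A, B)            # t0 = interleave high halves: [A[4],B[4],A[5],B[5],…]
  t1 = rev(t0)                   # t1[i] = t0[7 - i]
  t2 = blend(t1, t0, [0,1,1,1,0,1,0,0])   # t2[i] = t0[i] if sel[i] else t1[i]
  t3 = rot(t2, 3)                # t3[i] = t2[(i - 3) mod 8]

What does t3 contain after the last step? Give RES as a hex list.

RES = [ 0xe5  0xab  0x9f  0x69  0xab  0xa4  0xdb  0xdb ]

t0 = [0x9f, 0xab, 0xa4, 0xdb, 0xec, 0xe5, 0xb4, 0x69]
t1 = [0x69, 0xb4, 0xe5, 0xec, 0xdb, 0xa4, 0xab, 0x9f]
t2 = [0x69, 0xab, 0xa4, 0xdb, 0xdb, 0xe5, 0xab, 0x9f]
t3 = [0xe5, 0xab, 0x9f, 0x69, 0xab, 0xa4, 0xdb, 0xdb]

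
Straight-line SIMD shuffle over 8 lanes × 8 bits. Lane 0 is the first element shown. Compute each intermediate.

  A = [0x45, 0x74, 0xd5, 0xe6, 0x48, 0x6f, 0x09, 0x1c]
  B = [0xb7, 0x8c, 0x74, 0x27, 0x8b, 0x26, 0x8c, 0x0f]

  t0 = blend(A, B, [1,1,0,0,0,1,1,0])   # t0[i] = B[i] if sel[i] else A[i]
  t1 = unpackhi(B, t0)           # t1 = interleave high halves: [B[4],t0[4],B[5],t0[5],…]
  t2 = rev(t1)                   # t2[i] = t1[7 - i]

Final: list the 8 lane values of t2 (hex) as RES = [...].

RES = [0x1c, 0x0f, 0x8c, 0x8c, 0x26, 0x26, 0x48, 0x8b]

t0 = [0xb7, 0x8c, 0xd5, 0xe6, 0x48, 0x26, 0x8c, 0x1c]
t1 = [0x8b, 0x48, 0x26, 0x26, 0x8c, 0x8c, 0x0f, 0x1c]
t2 = [0x1c, 0x0f, 0x8c, 0x8c, 0x26, 0x26, 0x48, 0x8b]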